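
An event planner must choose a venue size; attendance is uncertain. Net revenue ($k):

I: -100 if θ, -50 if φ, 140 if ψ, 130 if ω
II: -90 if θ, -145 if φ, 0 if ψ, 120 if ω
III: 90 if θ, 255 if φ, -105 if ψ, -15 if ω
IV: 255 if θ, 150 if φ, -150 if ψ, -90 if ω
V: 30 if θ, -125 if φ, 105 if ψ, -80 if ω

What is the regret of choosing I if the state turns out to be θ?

355

Best payoff under θ is 255.
Regret = 255 − (-100) = 355.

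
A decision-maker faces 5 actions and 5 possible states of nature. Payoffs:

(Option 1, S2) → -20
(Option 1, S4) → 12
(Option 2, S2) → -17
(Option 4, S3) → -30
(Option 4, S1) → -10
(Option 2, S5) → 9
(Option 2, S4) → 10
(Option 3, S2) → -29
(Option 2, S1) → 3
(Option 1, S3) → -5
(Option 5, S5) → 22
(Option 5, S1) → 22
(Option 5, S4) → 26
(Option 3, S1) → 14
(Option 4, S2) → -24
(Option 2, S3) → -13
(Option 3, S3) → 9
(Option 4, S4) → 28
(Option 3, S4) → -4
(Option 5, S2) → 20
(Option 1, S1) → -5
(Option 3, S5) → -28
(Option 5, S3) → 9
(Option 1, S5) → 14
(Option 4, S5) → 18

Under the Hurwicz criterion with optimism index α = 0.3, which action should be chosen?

Option 1: 0.3·14 + 0.7·(-20) = -9.8
Option 2: 0.3·10 + 0.7·(-17) = -8.9
Option 3: 0.3·14 + 0.7·(-29) = -16.1
Option 4: 0.3·28 + 0.7·(-30) = -12.6
Option 5: 0.3·26 + 0.7·9 = 14.1
Highest Hurwicz score = 14.1 → Option 5.

Option 5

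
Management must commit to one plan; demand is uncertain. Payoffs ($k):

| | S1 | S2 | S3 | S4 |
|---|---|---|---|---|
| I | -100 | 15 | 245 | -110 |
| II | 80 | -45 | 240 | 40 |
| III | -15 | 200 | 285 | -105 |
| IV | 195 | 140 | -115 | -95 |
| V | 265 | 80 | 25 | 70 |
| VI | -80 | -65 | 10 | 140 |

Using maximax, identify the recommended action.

III

Row maxima: I=245, II=240, III=285, IV=195, V=265, VI=140
Best best-case = 285 → III.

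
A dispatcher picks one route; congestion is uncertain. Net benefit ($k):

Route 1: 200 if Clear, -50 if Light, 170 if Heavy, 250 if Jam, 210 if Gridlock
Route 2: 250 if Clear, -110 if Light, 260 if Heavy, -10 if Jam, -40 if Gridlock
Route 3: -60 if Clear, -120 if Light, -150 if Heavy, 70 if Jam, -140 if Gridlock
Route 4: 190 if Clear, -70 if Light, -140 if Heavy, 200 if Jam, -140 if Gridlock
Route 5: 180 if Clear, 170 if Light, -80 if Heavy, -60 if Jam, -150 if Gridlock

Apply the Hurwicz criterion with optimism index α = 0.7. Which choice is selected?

Route 1: 0.7·250 + 0.3·(-50) = 160
Route 2: 0.7·260 + 0.3·(-110) = 149
Route 3: 0.7·70 + 0.3·(-150) = 4
Route 4: 0.7·200 + 0.3·(-140) = 98
Route 5: 0.7·180 + 0.3·(-150) = 81
Highest Hurwicz score = 160 → Route 1.

Route 1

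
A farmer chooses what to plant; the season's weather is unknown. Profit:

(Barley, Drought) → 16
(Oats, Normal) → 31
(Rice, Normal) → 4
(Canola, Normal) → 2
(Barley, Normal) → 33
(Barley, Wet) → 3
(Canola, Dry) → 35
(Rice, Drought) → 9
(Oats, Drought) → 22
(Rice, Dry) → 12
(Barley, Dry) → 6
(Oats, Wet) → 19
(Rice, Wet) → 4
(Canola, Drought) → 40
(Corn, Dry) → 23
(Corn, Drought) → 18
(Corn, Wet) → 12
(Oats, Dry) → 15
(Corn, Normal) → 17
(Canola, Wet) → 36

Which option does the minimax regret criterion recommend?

Oats

Column bests: Drought=40, Dry=35, Normal=33, Wet=36.
Corn regrets: 22, 12, 16, 24 → max 24
Barley regrets: 24, 29, 0, 33 → max 33
Rice regrets: 31, 23, 29, 32 → max 32
Canola regrets: 0, 0, 31, 0 → max 31
Oats regrets: 18, 20, 2, 17 → max 20
Smallest max regret = 20 → Oats.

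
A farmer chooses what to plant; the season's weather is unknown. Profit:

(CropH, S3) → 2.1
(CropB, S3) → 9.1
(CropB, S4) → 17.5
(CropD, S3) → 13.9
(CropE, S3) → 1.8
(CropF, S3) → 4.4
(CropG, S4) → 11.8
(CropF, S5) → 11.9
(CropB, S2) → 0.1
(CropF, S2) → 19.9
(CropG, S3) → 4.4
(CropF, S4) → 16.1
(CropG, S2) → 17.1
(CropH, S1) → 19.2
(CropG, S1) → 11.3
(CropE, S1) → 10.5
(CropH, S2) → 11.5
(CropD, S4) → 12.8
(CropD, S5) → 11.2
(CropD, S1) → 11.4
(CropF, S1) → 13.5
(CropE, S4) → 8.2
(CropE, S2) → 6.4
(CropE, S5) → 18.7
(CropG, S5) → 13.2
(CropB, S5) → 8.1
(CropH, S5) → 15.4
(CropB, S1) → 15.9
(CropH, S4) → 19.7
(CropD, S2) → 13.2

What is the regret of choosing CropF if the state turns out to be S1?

Best payoff under S1 is 19.2.
Regret = 19.2 − 13.5 = 5.7.

5.7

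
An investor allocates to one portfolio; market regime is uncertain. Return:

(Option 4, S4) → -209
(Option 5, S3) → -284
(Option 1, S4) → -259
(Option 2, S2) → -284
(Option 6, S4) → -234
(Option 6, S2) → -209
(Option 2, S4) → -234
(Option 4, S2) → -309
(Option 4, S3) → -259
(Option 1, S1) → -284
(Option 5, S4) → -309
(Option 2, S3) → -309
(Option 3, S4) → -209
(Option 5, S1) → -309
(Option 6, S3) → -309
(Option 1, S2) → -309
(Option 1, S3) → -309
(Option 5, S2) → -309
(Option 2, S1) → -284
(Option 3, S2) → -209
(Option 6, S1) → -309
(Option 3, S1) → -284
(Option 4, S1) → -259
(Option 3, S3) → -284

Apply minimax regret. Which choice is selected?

Option 3

Column bests: S1=-259, S2=-209, S3=-259, S4=-209.
Option 1 regrets: 25, 100, 50, 50 → max 100
Option 2 regrets: 25, 75, 50, 25 → max 75
Option 3 regrets: 25, 0, 25, 0 → max 25
Option 4 regrets: 0, 100, 0, 0 → max 100
Option 5 regrets: 50, 100, 25, 100 → max 100
Option 6 regrets: 50, 0, 50, 25 → max 50
Smallest max regret = 25 → Option 3.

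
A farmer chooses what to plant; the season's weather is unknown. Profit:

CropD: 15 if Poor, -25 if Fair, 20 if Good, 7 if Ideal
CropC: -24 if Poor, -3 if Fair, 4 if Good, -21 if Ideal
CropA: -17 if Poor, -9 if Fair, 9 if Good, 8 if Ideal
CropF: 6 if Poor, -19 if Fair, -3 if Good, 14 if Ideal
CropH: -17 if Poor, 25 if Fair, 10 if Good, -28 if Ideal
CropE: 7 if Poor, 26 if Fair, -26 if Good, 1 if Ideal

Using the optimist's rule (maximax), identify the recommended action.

Row maxima: CropD=20, CropC=4, CropA=9, CropF=14, CropH=25, CropE=26
Best best-case = 26 → CropE.

CropE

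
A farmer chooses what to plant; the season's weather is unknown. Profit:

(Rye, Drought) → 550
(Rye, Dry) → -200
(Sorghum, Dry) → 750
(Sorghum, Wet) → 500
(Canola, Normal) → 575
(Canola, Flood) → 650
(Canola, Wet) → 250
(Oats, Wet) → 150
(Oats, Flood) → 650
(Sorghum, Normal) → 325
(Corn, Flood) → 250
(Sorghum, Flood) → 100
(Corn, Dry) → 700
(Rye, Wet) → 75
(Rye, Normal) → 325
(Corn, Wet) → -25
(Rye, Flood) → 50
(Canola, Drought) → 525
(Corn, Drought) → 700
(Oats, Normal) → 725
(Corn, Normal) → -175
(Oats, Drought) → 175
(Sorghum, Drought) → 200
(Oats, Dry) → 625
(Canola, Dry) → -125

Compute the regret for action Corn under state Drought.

Best payoff under Drought is 700.
Regret = 700 − 700 = 0.

0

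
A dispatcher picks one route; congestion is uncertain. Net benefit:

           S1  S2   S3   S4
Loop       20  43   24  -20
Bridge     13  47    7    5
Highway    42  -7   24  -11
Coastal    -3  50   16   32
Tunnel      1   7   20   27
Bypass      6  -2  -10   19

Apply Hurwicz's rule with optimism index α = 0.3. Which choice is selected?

Loop: 0.3·43 + 0.7·(-20) = -1.1
Bridge: 0.3·47 + 0.7·5 = 17.6
Highway: 0.3·42 + 0.7·(-11) = 4.9
Coastal: 0.3·50 + 0.7·(-3) = 12.9
Tunnel: 0.3·27 + 0.7·1 = 8.8
Bypass: 0.3·19 + 0.7·(-10) = -1.3
Highest Hurwicz score = 17.6 → Bridge.

Bridge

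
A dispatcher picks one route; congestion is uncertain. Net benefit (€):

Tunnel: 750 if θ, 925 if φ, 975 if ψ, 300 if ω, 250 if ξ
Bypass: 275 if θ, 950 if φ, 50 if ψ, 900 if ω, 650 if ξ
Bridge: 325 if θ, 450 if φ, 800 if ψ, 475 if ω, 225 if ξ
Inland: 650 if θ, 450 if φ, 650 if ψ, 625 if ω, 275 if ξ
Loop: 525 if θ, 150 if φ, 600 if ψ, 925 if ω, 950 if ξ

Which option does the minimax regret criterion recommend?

Inland

Column bests: θ=750, φ=950, ψ=975, ω=925, ξ=950.
Tunnel regrets: 0, 25, 0, 625, 700 → max 700
Bypass regrets: 475, 0, 925, 25, 300 → max 925
Bridge regrets: 425, 500, 175, 450, 725 → max 725
Inland regrets: 100, 500, 325, 300, 675 → max 675
Loop regrets: 225, 800, 375, 0, 0 → max 800
Smallest max regret = 675 → Inland.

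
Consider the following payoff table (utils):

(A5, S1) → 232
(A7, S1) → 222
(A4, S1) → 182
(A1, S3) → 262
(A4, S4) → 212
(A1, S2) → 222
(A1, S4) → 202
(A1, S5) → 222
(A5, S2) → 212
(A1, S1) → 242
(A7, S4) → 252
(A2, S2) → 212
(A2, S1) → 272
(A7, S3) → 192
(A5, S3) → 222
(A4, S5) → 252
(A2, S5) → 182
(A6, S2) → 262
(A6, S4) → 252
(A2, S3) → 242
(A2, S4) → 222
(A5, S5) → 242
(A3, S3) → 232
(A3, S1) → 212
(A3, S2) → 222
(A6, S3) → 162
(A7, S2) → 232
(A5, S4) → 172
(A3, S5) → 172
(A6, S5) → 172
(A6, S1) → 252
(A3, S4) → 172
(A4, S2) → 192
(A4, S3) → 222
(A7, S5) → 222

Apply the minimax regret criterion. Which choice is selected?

A1

Column bests: S1=272, S2=262, S3=262, S4=252, S5=252.
A1 regrets: 30, 40, 0, 50, 30 → max 50
A2 regrets: 0, 50, 20, 30, 70 → max 70
A3 regrets: 60, 40, 30, 80, 80 → max 80
A4 regrets: 90, 70, 40, 40, 0 → max 90
A5 regrets: 40, 50, 40, 80, 10 → max 80
A6 regrets: 20, 0, 100, 0, 80 → max 100
A7 regrets: 50, 30, 70, 0, 30 → max 70
Smallest max regret = 50 → A1.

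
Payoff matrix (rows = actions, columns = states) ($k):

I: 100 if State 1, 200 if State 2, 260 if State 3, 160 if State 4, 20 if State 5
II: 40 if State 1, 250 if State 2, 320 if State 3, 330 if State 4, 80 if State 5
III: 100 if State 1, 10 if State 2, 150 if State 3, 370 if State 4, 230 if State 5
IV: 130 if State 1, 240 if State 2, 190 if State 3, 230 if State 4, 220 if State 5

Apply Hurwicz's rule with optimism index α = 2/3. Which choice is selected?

I: 2/3·260 + 1/3·20 = 180
II: 2/3·330 + 1/3·40 = 700/3
III: 2/3·370 + 1/3·10 = 250
IV: 2/3·240 + 1/3·130 = 610/3
Highest Hurwicz score = 250 → III.

III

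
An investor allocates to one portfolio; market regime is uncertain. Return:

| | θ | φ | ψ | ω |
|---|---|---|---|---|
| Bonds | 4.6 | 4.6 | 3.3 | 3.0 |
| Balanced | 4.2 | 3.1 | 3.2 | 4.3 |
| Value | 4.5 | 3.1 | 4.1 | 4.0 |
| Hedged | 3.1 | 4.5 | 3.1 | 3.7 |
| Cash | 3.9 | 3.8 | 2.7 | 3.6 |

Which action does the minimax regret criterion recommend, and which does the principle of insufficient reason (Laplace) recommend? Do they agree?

Column bests: θ=4.6, φ=4.6, ψ=4.1, ω=4.3.
Bonds regrets: 0.0, 0.0, 0.8, 1.3 → max 1.3
Balanced regrets: 0.4, 1.5, 0.9, 0.0 → max 1.5
Value regrets: 0.1, 1.5, 0.0, 0.3 → max 1.5
Hedged regrets: 1.5, 0.1, 1.0, 0.6 → max 1.5
Cash regrets: 0.7, 0.8, 1.4, 0.7 → max 1.4
Smallest max regret = 1.3 → Bonds.
Row averages: Bonds=3.875, Balanced=3.7, Value=3.925, Hedged=3.6, Cash=3.5
Highest average = 3.925 → Value.

minimax regret → Bonds; laplace → Value (disagree)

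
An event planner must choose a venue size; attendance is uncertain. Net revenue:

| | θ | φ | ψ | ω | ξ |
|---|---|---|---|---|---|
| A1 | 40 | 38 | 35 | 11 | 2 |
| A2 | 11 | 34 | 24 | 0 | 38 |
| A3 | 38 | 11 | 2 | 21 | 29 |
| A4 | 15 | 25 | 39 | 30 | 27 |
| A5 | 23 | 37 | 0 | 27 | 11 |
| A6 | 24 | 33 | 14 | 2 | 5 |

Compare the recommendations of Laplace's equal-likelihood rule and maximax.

laplace → A4; maximax → A1 (disagree)

Row averages: A1=25.2, A2=21.4, A3=20.2, A4=27.2, A5=19.6, A6=15.6
Highest average = 27.2 → A4.
Row maxima: A1=40, A2=38, A3=38, A4=39, A5=37, A6=33
Best best-case = 40 → A1.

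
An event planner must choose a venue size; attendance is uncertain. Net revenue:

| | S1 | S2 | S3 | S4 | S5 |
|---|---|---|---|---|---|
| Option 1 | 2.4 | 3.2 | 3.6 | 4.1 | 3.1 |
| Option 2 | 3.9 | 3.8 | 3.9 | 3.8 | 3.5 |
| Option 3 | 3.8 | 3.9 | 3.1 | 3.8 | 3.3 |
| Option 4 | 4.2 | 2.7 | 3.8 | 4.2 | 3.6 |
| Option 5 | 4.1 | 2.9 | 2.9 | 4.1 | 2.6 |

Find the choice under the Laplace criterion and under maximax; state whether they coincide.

Row averages: Option 1=3.28, Option 2=3.78, Option 3=3.58, Option 4=3.7, Option 5=3.32
Highest average = 3.78 → Option 2.
Row maxima: Option 1=4.1, Option 2=3.9, Option 3=3.9, Option 4=4.2, Option 5=4.1
Best best-case = 4.2 → Option 4.

laplace → Option 2; maximax → Option 4 (disagree)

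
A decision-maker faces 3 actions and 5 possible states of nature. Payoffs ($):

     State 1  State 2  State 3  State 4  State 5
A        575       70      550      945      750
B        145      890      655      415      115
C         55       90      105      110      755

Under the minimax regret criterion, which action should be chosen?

Column bests: State 1=575, State 2=890, State 3=655, State 4=945, State 5=755.
A regrets: 0, 820, 105, 0, 5 → max 820
B regrets: 430, 0, 0, 530, 640 → max 640
C regrets: 520, 800, 550, 835, 0 → max 835
Smallest max regret = 640 → B.

B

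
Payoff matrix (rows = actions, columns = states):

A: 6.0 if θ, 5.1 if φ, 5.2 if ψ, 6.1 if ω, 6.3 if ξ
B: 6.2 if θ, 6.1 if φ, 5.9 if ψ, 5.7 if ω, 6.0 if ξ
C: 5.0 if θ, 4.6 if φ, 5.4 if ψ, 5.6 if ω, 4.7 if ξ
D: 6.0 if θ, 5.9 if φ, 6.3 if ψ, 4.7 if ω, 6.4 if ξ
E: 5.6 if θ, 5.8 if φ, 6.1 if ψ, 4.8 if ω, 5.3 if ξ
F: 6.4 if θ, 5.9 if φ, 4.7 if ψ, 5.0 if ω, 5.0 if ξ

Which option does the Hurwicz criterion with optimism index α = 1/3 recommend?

A: 1/3·6.3 + 2/3·5.1 = 5.5
B: 1/3·6.2 + 2/3·5.7 = 88/15
C: 1/3·5.6 + 2/3·4.6 = 74/15
D: 1/3·6.4 + 2/3·4.7 = 79/15
E: 1/3·6.1 + 2/3·4.8 = 157/30
F: 1/3·6.4 + 2/3·4.7 = 79/15
Highest Hurwicz score = 88/15 → B.

B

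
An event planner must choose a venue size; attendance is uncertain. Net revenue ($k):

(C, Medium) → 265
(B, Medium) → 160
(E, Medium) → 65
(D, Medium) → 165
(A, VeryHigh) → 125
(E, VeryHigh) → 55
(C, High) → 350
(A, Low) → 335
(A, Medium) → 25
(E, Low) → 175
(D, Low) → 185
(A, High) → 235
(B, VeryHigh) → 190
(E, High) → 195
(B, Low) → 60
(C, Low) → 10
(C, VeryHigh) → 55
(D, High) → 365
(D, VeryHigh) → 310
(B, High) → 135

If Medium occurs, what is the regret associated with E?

200

Best payoff under Medium is 265.
Regret = 265 − 65 = 200.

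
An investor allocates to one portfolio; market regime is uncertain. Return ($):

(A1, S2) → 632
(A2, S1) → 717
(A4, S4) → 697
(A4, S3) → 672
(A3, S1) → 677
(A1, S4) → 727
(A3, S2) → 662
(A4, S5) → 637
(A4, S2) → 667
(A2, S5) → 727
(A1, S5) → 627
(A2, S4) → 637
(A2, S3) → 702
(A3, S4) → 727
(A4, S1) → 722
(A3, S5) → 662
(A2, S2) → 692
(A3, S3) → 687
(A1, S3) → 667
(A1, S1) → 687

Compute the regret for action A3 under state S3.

Best payoff under S3 is 702.
Regret = 702 − 687 = 15.

15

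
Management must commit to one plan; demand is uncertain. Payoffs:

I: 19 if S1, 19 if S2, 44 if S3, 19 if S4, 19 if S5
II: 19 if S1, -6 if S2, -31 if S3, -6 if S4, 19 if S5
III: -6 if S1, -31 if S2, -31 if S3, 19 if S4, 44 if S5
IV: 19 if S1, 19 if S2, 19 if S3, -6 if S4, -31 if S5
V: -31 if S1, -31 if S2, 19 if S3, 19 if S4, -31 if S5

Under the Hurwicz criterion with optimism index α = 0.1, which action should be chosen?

I

I: 0.1·44 + 0.9·19 = 21.5
II: 0.1·19 + 0.9·(-31) = -26
III: 0.1·44 + 0.9·(-31) = -23.5
IV: 0.1·19 + 0.9·(-31) = -26
V: 0.1·19 + 0.9·(-31) = -26
Highest Hurwicz score = 21.5 → I.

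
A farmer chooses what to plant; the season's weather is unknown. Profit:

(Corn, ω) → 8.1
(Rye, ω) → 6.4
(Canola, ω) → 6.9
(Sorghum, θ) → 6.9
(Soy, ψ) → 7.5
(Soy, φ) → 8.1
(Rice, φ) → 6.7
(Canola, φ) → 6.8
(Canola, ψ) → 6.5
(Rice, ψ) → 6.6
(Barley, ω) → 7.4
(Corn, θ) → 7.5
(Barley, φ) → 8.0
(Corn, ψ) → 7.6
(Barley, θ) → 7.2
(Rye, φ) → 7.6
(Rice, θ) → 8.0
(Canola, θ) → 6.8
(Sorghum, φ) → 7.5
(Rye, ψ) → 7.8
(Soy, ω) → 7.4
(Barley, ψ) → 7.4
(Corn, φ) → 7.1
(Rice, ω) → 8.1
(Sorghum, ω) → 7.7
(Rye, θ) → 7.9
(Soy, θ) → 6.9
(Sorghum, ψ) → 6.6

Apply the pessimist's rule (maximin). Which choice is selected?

Barley

Row minima: Rye=6.4, Corn=7.1, Rice=6.6, Canola=6.5, Soy=6.9, Sorghum=6.6, Barley=7.2
Best worst-case = 7.2 → Barley.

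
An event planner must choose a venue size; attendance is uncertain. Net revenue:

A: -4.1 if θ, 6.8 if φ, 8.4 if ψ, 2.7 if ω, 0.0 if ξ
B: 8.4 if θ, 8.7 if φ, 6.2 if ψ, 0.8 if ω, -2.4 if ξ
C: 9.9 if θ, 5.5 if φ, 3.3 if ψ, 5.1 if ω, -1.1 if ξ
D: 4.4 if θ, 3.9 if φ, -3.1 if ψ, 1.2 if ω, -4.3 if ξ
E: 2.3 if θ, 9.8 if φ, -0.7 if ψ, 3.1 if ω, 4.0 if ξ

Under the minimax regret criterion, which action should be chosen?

Column bests: θ=9.9, φ=9.8, ψ=8.4, ω=5.1, ξ=4.0.
A regrets: 14.0, 3.0, 0.0, 2.4, 4.0 → max 14.0
B regrets: 1.5, 1.1, 2.2, 4.3, 6.4 → max 6.4
C regrets: 0.0, 4.3, 5.1, 0.0, 5.1 → max 5.1
D regrets: 5.5, 5.9, 11.5, 3.9, 8.3 → max 11.5
E regrets: 7.6, 0.0, 9.1, 2.0, 0.0 → max 9.1
Smallest max regret = 5.1 → C.

C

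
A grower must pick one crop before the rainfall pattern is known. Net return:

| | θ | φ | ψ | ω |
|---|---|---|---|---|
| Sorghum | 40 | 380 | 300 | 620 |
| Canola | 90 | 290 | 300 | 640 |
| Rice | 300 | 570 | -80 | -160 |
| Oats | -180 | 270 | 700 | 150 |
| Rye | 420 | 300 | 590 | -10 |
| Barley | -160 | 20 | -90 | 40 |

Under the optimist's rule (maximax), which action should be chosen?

Oats

Row maxima: Sorghum=620, Canola=640, Rice=570, Oats=700, Rye=590, Barley=40
Best best-case = 700 → Oats.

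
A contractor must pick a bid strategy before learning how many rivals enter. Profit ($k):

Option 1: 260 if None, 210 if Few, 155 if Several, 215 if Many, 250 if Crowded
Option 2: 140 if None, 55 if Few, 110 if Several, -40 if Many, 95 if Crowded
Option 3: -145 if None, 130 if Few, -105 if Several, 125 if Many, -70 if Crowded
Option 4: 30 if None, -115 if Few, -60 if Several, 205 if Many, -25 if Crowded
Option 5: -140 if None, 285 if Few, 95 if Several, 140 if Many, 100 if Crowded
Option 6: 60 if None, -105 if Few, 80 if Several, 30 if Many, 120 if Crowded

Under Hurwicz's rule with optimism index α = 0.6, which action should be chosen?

Option 1

Option 1: 0.6·260 + 0.4·155 = 218
Option 2: 0.6·140 + 0.4·(-40) = 68
Option 3: 0.6·130 + 0.4·(-145) = 20
Option 4: 0.6·205 + 0.4·(-115) = 77
Option 5: 0.6·285 + 0.4·(-140) = 115
Option 6: 0.6·120 + 0.4·(-105) = 30
Highest Hurwicz score = 218 → Option 1.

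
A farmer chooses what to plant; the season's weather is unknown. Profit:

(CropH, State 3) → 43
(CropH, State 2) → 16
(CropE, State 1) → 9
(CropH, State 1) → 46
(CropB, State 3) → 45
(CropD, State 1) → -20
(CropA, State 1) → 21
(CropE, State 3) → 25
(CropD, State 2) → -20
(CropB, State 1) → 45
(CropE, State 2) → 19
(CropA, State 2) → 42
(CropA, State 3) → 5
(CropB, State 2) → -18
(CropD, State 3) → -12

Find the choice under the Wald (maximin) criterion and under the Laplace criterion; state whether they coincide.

Row minima: CropH=16, CropE=9, CropD=-20, CropA=5, CropB=-18
Best worst-case = 16 → CropH.
Row averages: CropH=35, CropE=53/3, CropD=-52/3, CropA=68/3, CropB=24
Highest average = 35 → CropH.

maximin → CropH; laplace → CropH (agree)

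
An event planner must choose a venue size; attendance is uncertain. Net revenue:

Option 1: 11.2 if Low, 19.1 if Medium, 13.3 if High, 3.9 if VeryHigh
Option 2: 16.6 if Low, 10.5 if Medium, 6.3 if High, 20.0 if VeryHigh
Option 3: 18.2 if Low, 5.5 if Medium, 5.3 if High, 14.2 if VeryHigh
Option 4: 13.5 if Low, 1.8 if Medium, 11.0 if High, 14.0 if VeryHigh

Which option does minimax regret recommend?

Option 2

Column bests: Low=18.2, Medium=19.1, High=13.3, VeryHigh=20.0.
Option 1 regrets: 7.0, 0.0, 0.0, 16.1 → max 16.1
Option 2 regrets: 1.6, 8.6, 7.0, 0.0 → max 8.6
Option 3 regrets: 0.0, 13.6, 8.0, 5.8 → max 13.6
Option 4 regrets: 4.7, 17.3, 2.3, 6.0 → max 17.3
Smallest max regret = 8.6 → Option 2.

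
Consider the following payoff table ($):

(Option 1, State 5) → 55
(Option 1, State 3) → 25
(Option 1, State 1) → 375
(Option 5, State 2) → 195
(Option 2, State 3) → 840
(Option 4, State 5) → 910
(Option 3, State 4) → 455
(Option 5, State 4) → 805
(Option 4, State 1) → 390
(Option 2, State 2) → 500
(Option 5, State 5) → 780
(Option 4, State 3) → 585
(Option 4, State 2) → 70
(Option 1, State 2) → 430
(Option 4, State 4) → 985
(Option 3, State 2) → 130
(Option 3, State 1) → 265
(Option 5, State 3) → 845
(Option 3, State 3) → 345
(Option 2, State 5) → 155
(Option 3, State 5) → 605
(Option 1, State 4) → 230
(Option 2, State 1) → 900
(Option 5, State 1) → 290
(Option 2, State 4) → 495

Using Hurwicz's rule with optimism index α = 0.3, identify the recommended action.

Option 5

Option 1: 0.3·430 + 0.7·25 = 146.5
Option 2: 0.3·900 + 0.7·155 = 378.5
Option 3: 0.3·605 + 0.7·130 = 272.5
Option 4: 0.3·985 + 0.7·70 = 344.5
Option 5: 0.3·845 + 0.7·195 = 390
Highest Hurwicz score = 390 → Option 5.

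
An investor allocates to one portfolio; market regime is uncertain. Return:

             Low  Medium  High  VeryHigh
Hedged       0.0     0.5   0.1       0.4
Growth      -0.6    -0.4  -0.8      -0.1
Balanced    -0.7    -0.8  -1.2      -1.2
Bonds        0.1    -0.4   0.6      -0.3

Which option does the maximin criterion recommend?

Hedged

Row minima: Hedged=0.0, Growth=-0.8, Balanced=-1.2, Bonds=-0.4
Best worst-case = 0.0 → Hedged.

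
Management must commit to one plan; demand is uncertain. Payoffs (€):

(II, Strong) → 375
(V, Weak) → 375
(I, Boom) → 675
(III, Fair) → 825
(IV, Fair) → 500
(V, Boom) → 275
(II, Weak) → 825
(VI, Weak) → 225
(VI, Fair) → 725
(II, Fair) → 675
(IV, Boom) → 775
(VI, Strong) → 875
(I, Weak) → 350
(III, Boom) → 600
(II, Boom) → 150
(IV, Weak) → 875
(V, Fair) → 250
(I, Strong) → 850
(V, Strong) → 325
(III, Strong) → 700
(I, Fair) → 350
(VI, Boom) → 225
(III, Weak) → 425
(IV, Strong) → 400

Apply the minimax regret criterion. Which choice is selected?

Column bests: Weak=875, Fair=825, Strong=875, Boom=775.
I regrets: 525, 475, 25, 100 → max 525
II regrets: 50, 150, 500, 625 → max 625
III regrets: 450, 0, 175, 175 → max 450
IV regrets: 0, 325, 475, 0 → max 475
V regrets: 500, 575, 550, 500 → max 575
VI regrets: 650, 100, 0, 550 → max 650
Smallest max regret = 450 → III.

III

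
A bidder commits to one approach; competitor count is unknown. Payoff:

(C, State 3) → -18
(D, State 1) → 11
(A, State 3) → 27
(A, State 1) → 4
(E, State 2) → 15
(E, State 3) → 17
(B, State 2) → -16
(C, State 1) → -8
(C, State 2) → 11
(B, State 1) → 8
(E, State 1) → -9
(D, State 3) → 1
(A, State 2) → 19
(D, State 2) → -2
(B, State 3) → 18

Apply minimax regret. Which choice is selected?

A

Column bests: State 1=11, State 2=19, State 3=27.
A regrets: 7, 0, 0 → max 7
B regrets: 3, 35, 9 → max 35
C regrets: 19, 8, 45 → max 45
D regrets: 0, 21, 26 → max 26
E regrets: 20, 4, 10 → max 20
Smallest max regret = 7 → A.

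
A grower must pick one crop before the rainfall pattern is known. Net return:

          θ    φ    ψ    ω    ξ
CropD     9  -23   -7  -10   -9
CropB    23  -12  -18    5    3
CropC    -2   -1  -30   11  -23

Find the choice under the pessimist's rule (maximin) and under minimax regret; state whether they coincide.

Row minima: CropD=-23, CropB=-18, CropC=-30
Best worst-case = -18 → CropB.
Column bests: θ=23, φ=-1, ψ=-7, ω=11, ξ=3.
CropD regrets: 14, 22, 0, 21, 12 → max 22
CropB regrets: 0, 11, 11, 6, 0 → max 11
CropC regrets: 25, 0, 23, 0, 26 → max 26
Smallest max regret = 11 → CropB.

maximin → CropB; minimax regret → CropB (agree)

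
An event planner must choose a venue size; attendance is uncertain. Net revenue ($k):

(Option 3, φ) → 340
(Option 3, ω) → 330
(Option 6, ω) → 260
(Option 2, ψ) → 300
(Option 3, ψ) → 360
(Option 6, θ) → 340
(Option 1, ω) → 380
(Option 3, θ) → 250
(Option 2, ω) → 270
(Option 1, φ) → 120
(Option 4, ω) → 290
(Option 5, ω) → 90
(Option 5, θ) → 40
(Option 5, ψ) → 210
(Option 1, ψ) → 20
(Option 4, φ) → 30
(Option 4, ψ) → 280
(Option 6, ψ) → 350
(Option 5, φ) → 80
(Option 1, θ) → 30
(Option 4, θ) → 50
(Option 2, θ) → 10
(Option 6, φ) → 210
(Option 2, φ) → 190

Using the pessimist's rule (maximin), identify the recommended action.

Option 3

Row minima: Option 1=20, Option 2=10, Option 3=250, Option 4=30, Option 5=40, Option 6=210
Best worst-case = 250 → Option 3.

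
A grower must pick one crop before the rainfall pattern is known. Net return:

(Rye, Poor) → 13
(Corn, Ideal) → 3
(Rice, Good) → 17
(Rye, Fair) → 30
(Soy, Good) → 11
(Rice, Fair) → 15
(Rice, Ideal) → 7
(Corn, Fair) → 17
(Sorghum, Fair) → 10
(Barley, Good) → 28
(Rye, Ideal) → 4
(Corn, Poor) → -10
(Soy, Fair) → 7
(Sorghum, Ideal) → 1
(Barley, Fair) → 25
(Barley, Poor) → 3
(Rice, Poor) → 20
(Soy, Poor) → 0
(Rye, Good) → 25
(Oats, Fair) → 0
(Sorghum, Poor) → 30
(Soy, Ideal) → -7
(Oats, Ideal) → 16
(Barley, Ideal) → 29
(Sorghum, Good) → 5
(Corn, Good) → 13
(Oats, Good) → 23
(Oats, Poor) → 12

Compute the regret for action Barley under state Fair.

Best payoff under Fair is 30.
Regret = 30 − 25 = 5.

5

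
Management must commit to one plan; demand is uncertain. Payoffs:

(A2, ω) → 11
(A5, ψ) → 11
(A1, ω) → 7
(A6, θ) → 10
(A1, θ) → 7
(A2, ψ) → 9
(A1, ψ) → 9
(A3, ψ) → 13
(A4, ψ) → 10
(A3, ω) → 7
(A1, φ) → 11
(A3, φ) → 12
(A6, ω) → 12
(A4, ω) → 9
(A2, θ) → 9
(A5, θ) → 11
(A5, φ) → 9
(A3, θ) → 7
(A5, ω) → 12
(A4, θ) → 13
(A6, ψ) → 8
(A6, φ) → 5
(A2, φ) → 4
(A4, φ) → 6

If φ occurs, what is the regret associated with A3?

Best payoff under φ is 12.
Regret = 12 − 12 = 0.

0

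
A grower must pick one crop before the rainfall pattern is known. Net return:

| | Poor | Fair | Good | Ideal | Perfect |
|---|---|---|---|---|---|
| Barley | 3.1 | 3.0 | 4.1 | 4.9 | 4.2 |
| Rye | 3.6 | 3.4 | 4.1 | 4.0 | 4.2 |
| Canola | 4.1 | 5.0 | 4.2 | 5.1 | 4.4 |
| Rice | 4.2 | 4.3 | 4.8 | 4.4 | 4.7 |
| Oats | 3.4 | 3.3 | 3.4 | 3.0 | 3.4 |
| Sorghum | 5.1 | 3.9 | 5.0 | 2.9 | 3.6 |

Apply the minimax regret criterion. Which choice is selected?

Column bests: Poor=5.1, Fair=5.0, Good=5.0, Ideal=5.1, Perfect=4.7.
Barley regrets: 2.0, 2.0, 0.9, 0.2, 0.5 → max 2.0
Rye regrets: 1.5, 1.6, 0.9, 1.1, 0.5 → max 1.6
Canola regrets: 1.0, 0.0, 0.8, 0.0, 0.3 → max 1.0
Rice regrets: 0.9, 0.7, 0.2, 0.7, 0.0 → max 0.9
Oats regrets: 1.7, 1.7, 1.6, 2.1, 1.3 → max 2.1
Sorghum regrets: 0.0, 1.1, 0.0, 2.2, 1.1 → max 2.2
Smallest max regret = 0.9 → Rice.

Rice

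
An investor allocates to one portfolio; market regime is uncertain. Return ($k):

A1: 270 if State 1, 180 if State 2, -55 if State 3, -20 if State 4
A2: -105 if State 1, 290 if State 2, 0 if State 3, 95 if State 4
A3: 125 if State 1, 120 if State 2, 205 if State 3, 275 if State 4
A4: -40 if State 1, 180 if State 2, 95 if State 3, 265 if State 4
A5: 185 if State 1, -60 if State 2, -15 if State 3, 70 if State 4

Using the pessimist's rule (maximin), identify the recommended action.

Row minima: A1=-55, A2=-105, A3=120, A4=-40, A5=-60
Best worst-case = 120 → A3.

A3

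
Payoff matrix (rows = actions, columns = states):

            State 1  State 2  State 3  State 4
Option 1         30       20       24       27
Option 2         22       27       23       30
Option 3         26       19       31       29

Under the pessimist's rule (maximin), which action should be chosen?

Row minima: Option 1=20, Option 2=22, Option 3=19
Best worst-case = 22 → Option 2.

Option 2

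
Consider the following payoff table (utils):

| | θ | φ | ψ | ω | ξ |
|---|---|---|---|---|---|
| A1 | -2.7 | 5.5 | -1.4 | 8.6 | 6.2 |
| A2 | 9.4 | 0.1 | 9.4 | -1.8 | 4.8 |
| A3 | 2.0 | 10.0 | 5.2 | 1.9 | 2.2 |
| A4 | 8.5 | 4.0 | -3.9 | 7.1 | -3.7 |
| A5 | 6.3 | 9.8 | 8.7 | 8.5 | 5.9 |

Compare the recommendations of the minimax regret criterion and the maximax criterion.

minimax regret → A5; maximax → A3 (disagree)

Column bests: θ=9.4, φ=10.0, ψ=9.4, ω=8.6, ξ=6.2.
A1 regrets: 12.1, 4.5, 10.8, 0.0, 0.0 → max 12.1
A2 regrets: 0.0, 9.9, 0.0, 10.4, 1.4 → max 10.4
A3 regrets: 7.4, 0.0, 4.2, 6.7, 4.0 → max 7.4
A4 regrets: 0.9, 6.0, 13.3, 1.5, 9.9 → max 13.3
A5 regrets: 3.1, 0.2, 0.7, 0.1, 0.3 → max 3.1
Smallest max regret = 3.1 → A5.
Row maxima: A1=8.6, A2=9.4, A3=10.0, A4=8.5, A5=9.8
Best best-case = 10.0 → A3.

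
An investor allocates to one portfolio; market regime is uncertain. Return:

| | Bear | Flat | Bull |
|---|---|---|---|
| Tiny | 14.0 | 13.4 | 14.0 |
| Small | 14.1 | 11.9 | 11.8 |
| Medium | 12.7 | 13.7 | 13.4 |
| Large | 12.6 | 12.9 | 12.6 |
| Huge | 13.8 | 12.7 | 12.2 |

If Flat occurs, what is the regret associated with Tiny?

0.3

Best payoff under Flat is 13.7.
Regret = 13.7 − 13.4 = 0.3.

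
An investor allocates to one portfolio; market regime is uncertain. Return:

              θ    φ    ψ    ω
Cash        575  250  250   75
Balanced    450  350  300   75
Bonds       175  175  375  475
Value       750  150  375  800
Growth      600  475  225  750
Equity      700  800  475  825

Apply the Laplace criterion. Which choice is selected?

Row averages: Cash=287.5, Balanced=293.75, Bonds=300, Value=518.75, Growth=512.5, Equity=700
Highest average = 700 → Equity.

Equity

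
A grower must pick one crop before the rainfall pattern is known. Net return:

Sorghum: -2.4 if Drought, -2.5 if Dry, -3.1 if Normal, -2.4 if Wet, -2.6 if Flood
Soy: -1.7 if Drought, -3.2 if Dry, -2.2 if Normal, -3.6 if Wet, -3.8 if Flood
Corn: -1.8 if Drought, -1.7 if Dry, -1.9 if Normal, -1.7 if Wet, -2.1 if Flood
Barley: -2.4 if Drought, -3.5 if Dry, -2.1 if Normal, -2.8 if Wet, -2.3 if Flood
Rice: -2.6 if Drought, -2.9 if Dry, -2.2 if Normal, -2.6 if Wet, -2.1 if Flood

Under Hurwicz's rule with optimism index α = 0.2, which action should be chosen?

Corn

Sorghum: 0.2·(-2.4) + 0.8·(-3.1) = -2.96
Soy: 0.2·(-1.7) + 0.8·(-3.8) = -3.38
Corn: 0.2·(-1.7) + 0.8·(-2.1) = -2.02
Barley: 0.2·(-2.1) + 0.8·(-3.5) = -3.22
Rice: 0.2·(-2.1) + 0.8·(-2.9) = -2.74
Highest Hurwicz score = -2.02 → Corn.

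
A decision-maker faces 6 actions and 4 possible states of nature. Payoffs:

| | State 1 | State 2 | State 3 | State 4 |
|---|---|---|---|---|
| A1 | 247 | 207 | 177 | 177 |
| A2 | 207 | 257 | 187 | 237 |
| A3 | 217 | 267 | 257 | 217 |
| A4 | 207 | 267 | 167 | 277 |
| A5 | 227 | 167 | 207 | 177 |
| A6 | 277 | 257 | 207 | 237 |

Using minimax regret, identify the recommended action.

A6

Column bests: State 1=277, State 2=267, State 3=257, State 4=277.
A1 regrets: 30, 60, 80, 100 → max 100
A2 regrets: 70, 10, 70, 40 → max 70
A3 regrets: 60, 0, 0, 60 → max 60
A4 regrets: 70, 0, 90, 0 → max 90
A5 regrets: 50, 100, 50, 100 → max 100
A6 regrets: 0, 10, 50, 40 → max 50
Smallest max regret = 50 → A6.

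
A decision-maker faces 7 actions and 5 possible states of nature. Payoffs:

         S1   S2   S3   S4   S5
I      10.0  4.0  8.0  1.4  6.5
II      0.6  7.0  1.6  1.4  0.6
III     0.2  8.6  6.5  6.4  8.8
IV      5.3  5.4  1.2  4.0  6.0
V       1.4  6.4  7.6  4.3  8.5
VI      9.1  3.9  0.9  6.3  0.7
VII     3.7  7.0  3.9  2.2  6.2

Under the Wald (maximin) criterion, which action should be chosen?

Row minima: I=1.4, II=0.6, III=0.2, IV=1.2, V=1.4, VI=0.7, VII=2.2
Best worst-case = 2.2 → VII.

VII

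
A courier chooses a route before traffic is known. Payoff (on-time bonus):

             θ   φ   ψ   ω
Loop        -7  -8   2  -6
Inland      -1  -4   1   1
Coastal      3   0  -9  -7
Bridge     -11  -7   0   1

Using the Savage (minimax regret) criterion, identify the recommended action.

Column bests: θ=3, φ=0, ψ=2, ω=1.
Loop regrets: 10, 8, 0, 7 → max 10
Inland regrets: 4, 4, 1, 0 → max 4
Coastal regrets: 0, 0, 11, 8 → max 11
Bridge regrets: 14, 7, 2, 0 → max 14
Smallest max regret = 4 → Inland.

Inland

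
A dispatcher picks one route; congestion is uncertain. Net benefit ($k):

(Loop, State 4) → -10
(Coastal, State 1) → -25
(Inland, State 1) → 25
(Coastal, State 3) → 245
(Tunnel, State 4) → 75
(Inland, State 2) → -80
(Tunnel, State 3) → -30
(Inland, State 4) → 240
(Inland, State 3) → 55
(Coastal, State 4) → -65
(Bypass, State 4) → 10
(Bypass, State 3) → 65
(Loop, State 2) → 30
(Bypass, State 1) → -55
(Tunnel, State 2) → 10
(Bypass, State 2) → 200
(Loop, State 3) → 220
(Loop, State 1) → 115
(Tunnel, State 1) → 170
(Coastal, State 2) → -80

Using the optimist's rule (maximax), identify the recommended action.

Coastal

Row maxima: Inland=240, Bypass=200, Coastal=245, Loop=220, Tunnel=170
Best best-case = 245 → Coastal.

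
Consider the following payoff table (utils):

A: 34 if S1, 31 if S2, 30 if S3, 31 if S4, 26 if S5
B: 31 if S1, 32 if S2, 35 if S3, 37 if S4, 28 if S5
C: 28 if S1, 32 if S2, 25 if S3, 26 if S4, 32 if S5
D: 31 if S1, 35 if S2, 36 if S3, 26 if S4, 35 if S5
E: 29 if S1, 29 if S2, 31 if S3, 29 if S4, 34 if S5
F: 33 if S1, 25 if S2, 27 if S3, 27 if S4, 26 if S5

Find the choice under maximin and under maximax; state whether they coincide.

maximin → E; maximax → B (disagree)

Row minima: A=26, B=28, C=25, D=26, E=29, F=25
Best worst-case = 29 → E.
Row maxima: A=34, B=37, C=32, D=36, E=34, F=33
Best best-case = 37 → B.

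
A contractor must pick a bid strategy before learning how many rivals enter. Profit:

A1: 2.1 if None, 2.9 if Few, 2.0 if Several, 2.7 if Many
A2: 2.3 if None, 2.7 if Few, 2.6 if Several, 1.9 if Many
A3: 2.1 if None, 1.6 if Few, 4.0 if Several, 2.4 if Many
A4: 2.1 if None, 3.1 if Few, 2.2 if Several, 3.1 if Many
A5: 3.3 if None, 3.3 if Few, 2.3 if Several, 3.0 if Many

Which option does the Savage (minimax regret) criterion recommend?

A2

Column bests: None=3.3, Few=3.3, Several=4.0, Many=3.1.
A1 regrets: 1.2, 0.4, 2.0, 0.4 → max 2.0
A2 regrets: 1.0, 0.6, 1.4, 1.2 → max 1.4
A3 regrets: 1.2, 1.7, 0.0, 0.7 → max 1.7
A4 regrets: 1.2, 0.2, 1.8, 0.0 → max 1.8
A5 regrets: 0.0, 0.0, 1.7, 0.1 → max 1.7
Smallest max regret = 1.4 → A2.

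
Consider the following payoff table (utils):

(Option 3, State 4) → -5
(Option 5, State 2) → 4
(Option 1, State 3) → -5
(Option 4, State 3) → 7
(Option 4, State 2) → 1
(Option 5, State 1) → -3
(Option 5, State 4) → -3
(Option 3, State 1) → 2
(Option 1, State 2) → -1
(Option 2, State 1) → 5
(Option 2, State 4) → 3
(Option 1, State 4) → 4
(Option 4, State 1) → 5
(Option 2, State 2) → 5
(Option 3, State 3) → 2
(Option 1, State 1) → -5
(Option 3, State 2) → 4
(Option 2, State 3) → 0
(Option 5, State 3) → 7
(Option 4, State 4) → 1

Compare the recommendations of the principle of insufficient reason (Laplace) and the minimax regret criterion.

Row averages: Option 1=-1.75, Option 2=3.25, Option 3=0.75, Option 4=3.5, Option 5=1.25
Highest average = 3.5 → Option 4.
Column bests: State 1=5, State 2=5, State 3=7, State 4=4.
Option 1 regrets: 10, 6, 12, 0 → max 12
Option 2 regrets: 0, 0, 7, 1 → max 7
Option 3 regrets: 3, 1, 5, 9 → max 9
Option 4 regrets: 0, 4, 0, 3 → max 4
Option 5 regrets: 8, 1, 0, 7 → max 8
Smallest max regret = 4 → Option 4.

laplace → Option 4; minimax regret → Option 4 (agree)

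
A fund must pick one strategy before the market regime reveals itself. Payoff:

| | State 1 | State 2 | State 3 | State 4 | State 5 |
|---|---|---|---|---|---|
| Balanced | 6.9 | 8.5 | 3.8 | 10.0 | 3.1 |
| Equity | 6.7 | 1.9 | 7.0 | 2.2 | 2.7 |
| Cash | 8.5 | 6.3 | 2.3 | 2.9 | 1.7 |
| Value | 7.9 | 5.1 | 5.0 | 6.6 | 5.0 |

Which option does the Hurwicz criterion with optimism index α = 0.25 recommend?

Balanced: 0.25·10.0 + 0.75·3.1 = 4.825
Equity: 0.25·7.0 + 0.75·1.9 = 3.175
Cash: 0.25·8.5 + 0.75·1.7 = 3.4
Value: 0.25·7.9 + 0.75·5.0 = 5.725
Highest Hurwicz score = 5.725 → Value.

Value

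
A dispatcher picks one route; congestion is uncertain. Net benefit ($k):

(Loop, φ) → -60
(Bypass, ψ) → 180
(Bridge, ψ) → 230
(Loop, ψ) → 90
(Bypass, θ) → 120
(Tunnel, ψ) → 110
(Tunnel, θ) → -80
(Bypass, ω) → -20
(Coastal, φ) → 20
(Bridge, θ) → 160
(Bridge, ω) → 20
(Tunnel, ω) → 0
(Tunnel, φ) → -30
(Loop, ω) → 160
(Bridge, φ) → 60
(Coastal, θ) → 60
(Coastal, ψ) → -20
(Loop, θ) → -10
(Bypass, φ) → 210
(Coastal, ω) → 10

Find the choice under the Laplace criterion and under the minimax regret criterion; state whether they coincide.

laplace → Bypass; minimax regret → Bridge (disagree)

Row averages: Bridge=117.5, Loop=45, Tunnel=0, Coastal=17.5, Bypass=122.5
Highest average = 122.5 → Bypass.
Column bests: θ=160, φ=210, ψ=230, ω=160.
Bridge regrets: 0, 150, 0, 140 → max 150
Loop regrets: 170, 270, 140, 0 → max 270
Tunnel regrets: 240, 240, 120, 160 → max 240
Coastal regrets: 100, 190, 250, 150 → max 250
Bypass regrets: 40, 0, 50, 180 → max 180
Smallest max regret = 150 → Bridge.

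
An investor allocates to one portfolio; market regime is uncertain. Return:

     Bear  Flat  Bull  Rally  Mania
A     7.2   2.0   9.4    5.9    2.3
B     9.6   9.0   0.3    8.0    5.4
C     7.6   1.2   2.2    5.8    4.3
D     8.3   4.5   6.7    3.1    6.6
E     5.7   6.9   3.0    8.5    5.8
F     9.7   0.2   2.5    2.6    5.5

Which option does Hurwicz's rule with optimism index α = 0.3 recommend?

D

A: 0.3·9.4 + 0.7·2.0 = 4.22
B: 0.3·9.6 + 0.7·0.3 = 3.09
C: 0.3·7.6 + 0.7·1.2 = 3.12
D: 0.3·8.3 + 0.7·3.1 = 4.66
E: 0.3·8.5 + 0.7·3.0 = 4.65
F: 0.3·9.7 + 0.7·0.2 = 3.05
Highest Hurwicz score = 4.66 → D.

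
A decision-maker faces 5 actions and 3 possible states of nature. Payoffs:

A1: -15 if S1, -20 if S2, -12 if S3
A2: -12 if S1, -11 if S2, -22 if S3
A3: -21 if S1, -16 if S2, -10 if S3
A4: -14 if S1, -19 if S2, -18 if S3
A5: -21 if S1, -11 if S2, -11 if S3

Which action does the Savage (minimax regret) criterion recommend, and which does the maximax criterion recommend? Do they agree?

minimax regret → A4; maximax → A3 (disagree)

Column bests: S1=-12, S2=-11, S3=-10.
A1 regrets: 3, 9, 2 → max 9
A2 regrets: 0, 0, 12 → max 12
A3 regrets: 9, 5, 0 → max 9
A4 regrets: 2, 8, 8 → max 8
A5 regrets: 9, 0, 1 → max 9
Smallest max regret = 8 → A4.
Row maxima: A1=-12, A2=-11, A3=-10, A4=-14, A5=-11
Best best-case = -10 → A3.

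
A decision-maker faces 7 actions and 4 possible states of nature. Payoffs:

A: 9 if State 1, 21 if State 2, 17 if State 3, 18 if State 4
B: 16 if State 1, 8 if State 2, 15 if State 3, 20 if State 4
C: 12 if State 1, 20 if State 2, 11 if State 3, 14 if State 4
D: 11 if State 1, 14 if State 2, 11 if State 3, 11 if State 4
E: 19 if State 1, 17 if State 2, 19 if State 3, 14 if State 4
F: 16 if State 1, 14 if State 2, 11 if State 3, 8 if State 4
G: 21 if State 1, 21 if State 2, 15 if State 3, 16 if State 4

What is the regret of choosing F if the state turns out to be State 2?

Best payoff under State 2 is 21.
Regret = 21 − 14 = 7.

7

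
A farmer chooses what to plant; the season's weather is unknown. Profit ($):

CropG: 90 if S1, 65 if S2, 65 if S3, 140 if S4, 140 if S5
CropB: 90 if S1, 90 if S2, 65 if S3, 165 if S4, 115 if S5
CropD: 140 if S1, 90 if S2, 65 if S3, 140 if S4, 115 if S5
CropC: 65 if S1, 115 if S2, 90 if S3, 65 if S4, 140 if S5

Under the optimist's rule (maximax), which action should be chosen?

CropB

Row maxima: CropG=140, CropB=165, CropD=140, CropC=140
Best best-case = 165 → CropB.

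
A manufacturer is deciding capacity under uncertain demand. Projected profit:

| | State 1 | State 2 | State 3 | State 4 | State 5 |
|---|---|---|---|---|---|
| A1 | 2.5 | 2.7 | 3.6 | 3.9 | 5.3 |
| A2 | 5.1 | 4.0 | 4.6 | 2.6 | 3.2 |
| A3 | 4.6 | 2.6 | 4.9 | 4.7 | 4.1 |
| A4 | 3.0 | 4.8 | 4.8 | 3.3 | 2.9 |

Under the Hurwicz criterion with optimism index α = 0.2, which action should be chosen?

A4

A1: 0.2·5.3 + 0.8·2.5 = 3.06
A2: 0.2·5.1 + 0.8·2.6 = 3.1
A3: 0.2·4.9 + 0.8·2.6 = 3.06
A4: 0.2·4.8 + 0.8·2.9 = 3.28
Highest Hurwicz score = 3.28 → A4.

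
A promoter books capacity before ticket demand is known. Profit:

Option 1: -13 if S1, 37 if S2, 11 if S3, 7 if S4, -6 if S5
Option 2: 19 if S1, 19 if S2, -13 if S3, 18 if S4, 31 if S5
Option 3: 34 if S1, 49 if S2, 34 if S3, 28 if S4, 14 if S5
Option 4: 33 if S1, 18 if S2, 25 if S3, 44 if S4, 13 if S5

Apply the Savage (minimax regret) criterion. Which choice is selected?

Option 3

Column bests: S1=34, S2=49, S3=34, S4=44, S5=31.
Option 1 regrets: 47, 12, 23, 37, 37 → max 47
Option 2 regrets: 15, 30, 47, 26, 0 → max 47
Option 3 regrets: 0, 0, 0, 16, 17 → max 17
Option 4 regrets: 1, 31, 9, 0, 18 → max 31
Smallest max regret = 17 → Option 3.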